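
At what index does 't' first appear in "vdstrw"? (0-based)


Input string: 'vdstrw'
Target: 't'
Scanning left to right: s[0]='v', s[1]='d', s[2]='s', s[3]='t'
First match at index: 3


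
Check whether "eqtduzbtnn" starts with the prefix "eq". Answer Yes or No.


Input string: 'eqtduzbtnn'
Prefix to check: 'eq'
First 2 characters of input: 'eq'
Match: True
Result: Yes


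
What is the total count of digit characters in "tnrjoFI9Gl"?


Input string: 'tnrjoFI9Gl'
Operation: count digit characters (0-9)
Scan: 't', 'n', 'r', 'j', 'o', 'F', 'I', '9'(digit), 'G', 'l'
Digits found: 1
Result: 1


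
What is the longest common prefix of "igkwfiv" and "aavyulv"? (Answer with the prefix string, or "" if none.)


String 1: 'igkwfiv'
String 2: 'aavyulv'
Compare position by position:
pos 0: 'i' vs 'a' differ -> stop
Longest common prefix: "" (length 0)


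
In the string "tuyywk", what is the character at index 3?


Input string: 'tuyywk'
Operation: get character at index 3
Index mapping: s[0]='t', s[1]='u', s[2]='y', s[3]='y'
Result: 'y'


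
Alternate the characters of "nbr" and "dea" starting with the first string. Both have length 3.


String 1: 'nbr'
String 2: 'dea'
Operation: alternate characters
Pairs: 'n'+'d', 'b'+'e', 'r'+'a'
Result: ndbera


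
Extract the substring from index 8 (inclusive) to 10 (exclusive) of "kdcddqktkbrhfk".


Input string: 'kdcddqktkbrhfk'
Operation: slice [8:10]
Extract characters: s[8]='k', s[9]='b'
Result: kb


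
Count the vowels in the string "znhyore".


Input string: 'znhyore'
Operation: count vowels (a, e, i, o, u)
Scan: s[0]='z', s[1]='n', s[2]='h', s[3]='y', s[4]='o' (vowel), s[5]='r', s[6]='e' (vowel)
Vowels found: 2
Result: 2


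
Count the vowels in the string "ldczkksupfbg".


Input string: 'ldczkksupfbg'
Operation: count vowels (a, e, i, o, u)
Scan: s[0]='l', s[1]='d', s[2]='c', s[3]='z', s[4]='k', s[5]='k', s[6]='s', s[7]='u' (vowel), s[8]='p', s[9]='f', s[10]='b', s[11]='g'
Vowels found: 1
Result: 1


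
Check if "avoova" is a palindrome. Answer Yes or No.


Input string: 'avoova'
Reversed: 'avoova'
Compare pairs: s[0]='a' vs s[5]='a' (match), s[1]='v' vs s[4]='v' (match), s[2]='o' vs s[3]='o' (match)
Palindrome: Yes


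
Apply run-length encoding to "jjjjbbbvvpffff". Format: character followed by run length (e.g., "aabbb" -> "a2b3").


Input: 'jjjjbbbvvpffff'
Operation: identify consecutive runs
Runs: 'jjjj' -> j4, 'bbb' -> b3, 'vv' -> v2, 'p' -> p1, 'ffff' -> f4
Encoded: j4b3v2p1f4


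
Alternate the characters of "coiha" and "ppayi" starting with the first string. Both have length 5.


String 1: 'coiha'
String 2: 'ppayi'
Operation: alternate characters
Pairs: 'c'+'p', 'o'+'p', 'i'+'a', 'h'+'y', 'a'+'i'
Result: cpopiahyai


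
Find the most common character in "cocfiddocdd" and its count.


Input: 'cocfiddocdd'
Operation: tally each character
Counts: 'c':3, 'd':4, 'f':1, 'i':1, 'o':2
Maximum: 'd' appears 4 times


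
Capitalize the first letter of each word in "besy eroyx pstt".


Input string: 'besy eroyx pstt'
Operation: capitalize first letter of each word
Word transformations: 'besy'->'Besy', 'eroyx'->'Eroyx', 'pstt'->'Pstt'
Result: Besy Eroyx Pstt


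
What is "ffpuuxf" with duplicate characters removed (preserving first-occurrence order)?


Input: 'ffpuuxf'
Operation: keep first occurrence of each character
Scan: s[0]='f' new -> keep; s[1]='f' seen -> skip; s[2]='p' new -> keep; s[3]='u' new -> keep; s[4]='u' seen -> skip; s[5]='x' new -> keep; s[6]='f' seen -> skip
Result: fpux


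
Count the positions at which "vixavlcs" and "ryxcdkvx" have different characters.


String 1: 'vixavlcs'
String 2: 'ryxcdkvx'
Compare each position: pos 0: 'v'!='r', pos 1: 'i'!='y', pos 2: 'x'=='x', pos 3: 'a'!='c', pos 4: 'v'!='d', pos 5: 'l'!='k', pos 6: 'c'!='v', pos 7: 's'!='x'
Differing positions: 7
Hamming distance: 7


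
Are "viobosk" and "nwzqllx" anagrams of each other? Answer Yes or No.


String 1: 'viobosk' -> sorted: 'bikoosv'
String 2: 'nwzqllx' -> sorted: 'llnqwxz'
Compare sorted forms: 'bikoosv' != 'llnqwxz'
Anagram: No


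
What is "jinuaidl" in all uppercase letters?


Input string: 'jinuaidl'
Operation: convert each letter to uppercase
Mapping: 'j'->'J', 'i'->'I', 'n'->'N', 'u'->'U', 'a'->'A', 'i'->'I', 'd'->'D', 'l'->'L'
Result: JINUAIDL


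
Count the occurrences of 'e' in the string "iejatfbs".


Input string: 'iejatfbs'
Target character: 'e'
Scan each position: s[1]='e'
Matches found at indices: 1
Total: 1


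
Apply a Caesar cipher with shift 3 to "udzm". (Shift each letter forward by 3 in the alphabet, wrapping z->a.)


Input: 'udzm', shift = 3
Operation: for each letter, (position + 3) mod 26
Mapping: 'u'(20+3=23)->'x', 'd'(3+3=6)->'g', 'z'(25+3=28, 28 mod 26=2)->'c', 'm'(12+3=15)->'p'
Result: xgcp


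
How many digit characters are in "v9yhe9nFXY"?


Input string: 'v9yhe9nFXY'
Operation: count digit characters (0-9)
Scan: 'v', '9'(digit), 'y', 'h', 'e', '9'(digit), 'n', 'F', 'X', 'Y'
Digits found: 2
Result: 2


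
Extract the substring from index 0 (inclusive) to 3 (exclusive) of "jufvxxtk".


Input string: 'jufvxxtk'
Operation: slice [0:3]
Extract characters: s[0]='j', s[1]='u', s[2]='f'
Result: juf


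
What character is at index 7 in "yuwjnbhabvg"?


Input string: 'yuwjnbhabvg'
Operation: get character at index 7
Index mapping: s[0]='y', s[1]='u', s[2]='w', s[3]='j', s[4]='n', s[5]='b', s[6]='h', s[7]='a'
Result: 'a'


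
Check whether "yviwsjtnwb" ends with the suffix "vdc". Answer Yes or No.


Input string: 'yviwsjtnwb'
Suffix to check: 'vdc'
Last 3 characters of input: 'nwb'
Match: False
Result: No


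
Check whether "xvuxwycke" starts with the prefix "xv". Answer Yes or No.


Input string: 'xvuxwycke'
Prefix to check: 'xv'
First 2 characters of input: 'xv'
Match: True
Result: Yes


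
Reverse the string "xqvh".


Input string: 'xqvh'
Operation: reverse character order
Original order: 'x' -> 'q' -> 'v' -> 'h'
Reversed order: 'h' -> 'v' -> 'q' -> 'x'
Result: hvqx


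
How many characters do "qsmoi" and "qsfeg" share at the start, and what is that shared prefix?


String 1: 'qsmoi'
String 2: 'qsfeg'
Compare position by position:
pos 0: 'q' vs 'q' match
pos 1: 's' vs 's' match
pos 2: 'm' vs 'f' differ -> stop
Longest common prefix: "qs" (length 2)


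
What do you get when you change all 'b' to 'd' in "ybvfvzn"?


Input string: 'ybvfvzn'
Operation: replace 'b' with 'd'
Positions of 'b': 1
After replacement: ydvfvzn


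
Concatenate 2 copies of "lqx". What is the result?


Input string: 'lqx'
Operation: repeat 2 times
Concatenation: 'lqx' + 'lqx'
Result: lqxlqx


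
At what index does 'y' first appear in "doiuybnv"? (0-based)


Input string: 'doiuybnv'
Target: 'y'
Scanning left to right: s[0]='d', s[1]='o', s[2]='i', s[3]='u', s[4]='y'
First match at index: 4


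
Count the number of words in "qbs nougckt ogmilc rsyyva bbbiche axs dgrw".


Input string: 'qbs nougckt ogmilc rsyyva bbbiche axs dgrw'
Operation: split by spaces
Words found: 'qbs', 'nougckt', 'ogmilc', 'rsyyva', 'bbbiche', 'axs', 'dgrw'
Word count: 7


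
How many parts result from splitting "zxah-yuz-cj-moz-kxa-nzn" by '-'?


Input string: 'zxah-yuz-cj-moz-kxa-nzn'
Delimiter: '-'
Split result: 'zxah', 'yuz', 'cj', 'moz', 'kxa', 'nzn'
Number of parts: 6


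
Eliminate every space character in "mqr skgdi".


Input string: 'mqr skgdi'
Operation: remove all spaces
Words: 'mqr', 'skgdi'
Join without spaces: mqrskgdi


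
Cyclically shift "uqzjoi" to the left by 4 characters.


Input: 'uqzjoi', shift = 4
Operation: split at index 4 and swap parts
Front part s[0:4] = 'uqzj'
Back part s[4:] = 'oi'
Rotated = back + front = 'oi' + 'uqzj'
Result: oiuqzj


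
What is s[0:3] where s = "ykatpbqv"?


Input string: 'ykatpbqv'
Operation: slice [0:3]
Extract characters: s[0]='y', s[1]='k', s[2]='a'
Result: yka


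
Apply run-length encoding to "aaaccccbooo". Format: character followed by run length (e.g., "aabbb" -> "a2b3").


Input: 'aaaccccbooo'
Operation: identify consecutive runs
Runs: 'aaa' -> a3, 'cccc' -> c4, 'b' -> b1, 'ooo' -> o3
Encoded: a3c4b1o3


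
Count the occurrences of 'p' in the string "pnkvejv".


Input string: 'pnkvejv'
Target character: 'p'
Scan each position: s[0]='p'
Matches found at indices: 0
Total: 1


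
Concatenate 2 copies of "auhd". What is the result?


Input string: 'auhd'
Operation: repeat 2 times
Concatenation: 'auhd' + 'auhd'
Result: auhdauhd


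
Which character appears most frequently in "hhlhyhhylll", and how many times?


Input: 'hhlhyhhylll'
Operation: tally each character
Counts: 'h':5, 'l':4, 'y':2
Maximum: 'h' appears 5 times


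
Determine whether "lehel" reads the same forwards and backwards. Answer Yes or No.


Input string: 'lehel'
Reversed: 'lehel'
Compare pairs: s[0]='l' vs s[4]='l' (match), s[1]='e' vs s[3]='e' (match)
Palindrome: Yes


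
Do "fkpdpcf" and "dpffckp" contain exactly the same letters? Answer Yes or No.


String 1: 'fkpdpcf' -> sorted: 'cdffkpp'
String 2: 'dpffckp' -> sorted: 'cdffkpp'
Compare sorted forms: 'cdffkpp' == 'cdffkpp'
Anagram: Yes


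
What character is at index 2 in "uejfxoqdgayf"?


Input string: 'uejfxoqdgayf'
Operation: get character at index 2
Index mapping: s[0]='u', s[1]='e', s[2]='j'
Result: 'j'


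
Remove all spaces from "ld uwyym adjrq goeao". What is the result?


Input string: 'ld uwyym adjrq goeao'
Operation: remove all spaces
Words: 'ld', 'uwyym', 'adjrq', 'goeao'
Join without spaces: lduwyymadjrqgoeao


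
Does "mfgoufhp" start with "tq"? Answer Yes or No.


Input string: 'mfgoufhp'
Prefix to check: 'tq'
First 2 characters of input: 'mf'
Match: False
Result: No


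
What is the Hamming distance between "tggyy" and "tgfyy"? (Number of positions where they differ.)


String 1: 'tggyy'
String 2: 'tgfyy'
Compare each position: pos 0: 't'=='t', pos 1: 'g'=='g', pos 2: 'g'!='f', pos 3: 'y'=='y', pos 4: 'y'=='y'
Differing positions: 1
Hamming distance: 1


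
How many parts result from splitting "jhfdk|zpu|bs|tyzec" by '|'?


Input string: 'jhfdk|zpu|bs|tyzec'
Delimiter: '|'
Split result: 'jhfdk', 'zpu', 'bs', 'tyzec'
Number of parts: 4


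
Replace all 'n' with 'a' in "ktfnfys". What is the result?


Input string: 'ktfnfys'
Operation: replace 'n' with 'a'
Positions of 'n': 3
After replacement: ktfafys


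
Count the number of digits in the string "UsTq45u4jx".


Input string: 'UsTq45u4jx'
Operation: count digit characters (0-9)
Scan: 'U', 's', 'T', 'q', '4'(digit), '5'(digit), 'u', '4'(digit), 'j', 'x'
Digits found: 3
Result: 3


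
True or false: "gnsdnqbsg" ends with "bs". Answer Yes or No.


Input string: 'gnsdnqbsg'
Suffix to check: 'bs'
Last 2 characters of input: 'sg'
Match: False
Result: No


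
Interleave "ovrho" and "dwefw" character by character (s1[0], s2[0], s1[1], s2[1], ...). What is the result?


String 1: 'ovrho'
String 2: 'dwefw'
Operation: alternate characters
Pairs: 'o'+'d', 'v'+'w', 'r'+'e', 'h'+'f', 'o'+'w'
Result: odvwrehfow


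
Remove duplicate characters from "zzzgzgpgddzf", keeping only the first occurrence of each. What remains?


Input: 'zzzgzgpgddzf'
Operation: keep first occurrence of each character
Scan: s[0]='z' new -> keep; s[1]='z' seen -> skip; s[2]='z' seen -> skip; s[3]='g' new -> keep; s[4]='z' seen -> skip; s[5]='g' seen -> skip; s[6]='p' new -> keep; s[7]='g' seen -> skip; s[8]='d' new -> keep; s[9]='d' seen -> skip; s[10]='z' seen -> skip; s[11]='f' new -> keep
Result: zgpdf


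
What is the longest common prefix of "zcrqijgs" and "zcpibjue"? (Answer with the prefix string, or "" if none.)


String 1: 'zcrqijgs'
String 2: 'zcpibjue'
Compare position by position:
pos 0: 'z' vs 'z' match
pos 1: 'c' vs 'c' match
pos 2: 'r' vs 'p' differ -> stop
Longest common prefix: "zc" (length 2)


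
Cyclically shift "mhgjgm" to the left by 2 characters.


Input: 'mhgjgm', shift = 2
Operation: split at index 2 and swap parts
Front part s[0:2] = 'mh'
Back part s[2:] = 'gjgm'
Rotated = back + front = 'gjgm' + 'mh'
Result: gjgmmh


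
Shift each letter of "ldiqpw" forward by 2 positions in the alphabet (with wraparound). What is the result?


Input: 'ldiqpw', shift = 2
Operation: for each letter, (position + 2) mod 26
Mapping: 'l'(11+2=13)->'n', 'd'(3+2=5)->'f', 'i'(8+2=10)->'k', 'q'(16+2=18)->'s', 'p'(15+2=17)->'r', 'w'(22+2=24)->'y'
Result: nfksry


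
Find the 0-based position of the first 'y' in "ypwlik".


Input string: 'ypwlik'
Target: 'y'
Scanning left to right: s[0]='y'
First match at index: 0


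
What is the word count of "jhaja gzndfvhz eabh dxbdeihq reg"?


Input string: 'jhaja gzndfvhz eabh dxbdeihq reg'
Operation: split by spaces
Words found: 'jhaja', 'gzndfvhz', 'eabh', 'dxbdeihq', 'reg'
Word count: 5


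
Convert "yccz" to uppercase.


Input string: 'yccz'
Operation: convert each letter to uppercase
Mapping: 'y'->'Y', 'c'->'C', 'c'->'C', 'z'->'Z'
Result: YCCZ


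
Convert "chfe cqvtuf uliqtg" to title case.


Input string: 'chfe cqvtuf uliqtg'
Operation: capitalize first letter of each word
Word transformations: 'chfe'->'Chfe', 'cqvtuf'->'Cqvtuf', 'uliqtg'->'Uliqtg'
Result: Chfe Cqvtuf Uliqtg


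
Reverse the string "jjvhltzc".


Input string: 'jjvhltzc'
Operation: reverse character order
Original order: 'j' -> 'j' -> 'v' -> 'h' -> 'l' -> 't' -> 'z' -> 'c'
Reversed order: 'c' -> 'z' -> 't' -> 'l' -> 'h' -> 'v' -> 'j' -> 'j'
Result: cztlhvjj


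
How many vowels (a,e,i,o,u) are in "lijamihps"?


Input string: 'lijamihps'
Operation: count vowels (a, e, i, o, u)
Scan: s[0]='l', s[1]='i' (vowel), s[2]='j', s[3]='a' (vowel), s[4]='m', s[5]='i' (vowel), s[6]='h', s[7]='p', s[8]='s'
Vowels found: 3
Result: 3


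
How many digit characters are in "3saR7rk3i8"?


Input string: '3saR7rk3i8'
Operation: count digit characters (0-9)
Scan: '3'(digit), 's', 'a', 'R', '7'(digit), 'r', 'k', '3'(digit), 'i', '8'(digit)
Digits found: 4
Result: 4


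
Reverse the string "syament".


Input string: 'syament'
Operation: reverse character order
Original order: 's' -> 'y' -> 'a' -> 'm' -> 'e' -> 'n' -> 't'
Reversed order: 't' -> 'n' -> 'e' -> 'm' -> 'a' -> 'y' -> 's'
Result: tnemays


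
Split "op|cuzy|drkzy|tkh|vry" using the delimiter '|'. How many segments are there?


Input string: 'op|cuzy|drkzy|tkh|vry'
Delimiter: '|'
Split result: 'op', 'cuzy', 'drkzy', 'tkh', 'vry'
Number of parts: 5


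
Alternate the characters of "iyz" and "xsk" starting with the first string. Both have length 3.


String 1: 'iyz'
String 2: 'xsk'
Operation: alternate characters
Pairs: 'i'+'x', 'y'+'s', 'z'+'k'
Result: ixyszk


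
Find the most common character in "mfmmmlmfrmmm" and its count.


Input: 'mfmmmlmfrmmm'
Operation: tally each character
Counts: 'f':2, 'l':1, 'm':8, 'r':1
Maximum: 'm' appears 8 times


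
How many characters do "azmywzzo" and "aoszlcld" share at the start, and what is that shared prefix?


String 1: 'azmywzzo'
String 2: 'aoszlcld'
Compare position by position:
pos 0: 'a' vs 'a' match
pos 1: 'z' vs 'o' differ -> stop
Longest common prefix: "a" (length 1)


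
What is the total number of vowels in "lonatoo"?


Input string: 'lonatoo'
Operation: count vowels (a, e, i, o, u)
Scan: s[0]='l', s[1]='o' (vowel), s[2]='n', s[3]='a' (vowel), s[4]='t', s[5]='o' (vowel), s[6]='o' (vowel)
Vowels found: 4
Result: 4


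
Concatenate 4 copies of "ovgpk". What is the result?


Input string: 'ovgpk'
Operation: repeat 4 times
Concatenation: 'ovgpk' + 'ovgpk' + 'ovgpk' + 'ovgpk'
Result: ovgpkovgpkovgpkovgpk


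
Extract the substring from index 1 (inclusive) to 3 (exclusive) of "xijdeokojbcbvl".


Input string: 'xijdeokojbcbvl'
Operation: slice [1:3]
Extract characters: s[1]='i', s[2]='j'
Result: ij


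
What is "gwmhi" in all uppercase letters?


Input string: 'gwmhi'
Operation: convert each letter to uppercase
Mapping: 'g'->'G', 'w'->'W', 'm'->'M', 'h'->'H', 'i'->'I'
Result: GWMHI


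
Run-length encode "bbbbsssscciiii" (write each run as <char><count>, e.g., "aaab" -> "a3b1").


Input: 'bbbbsssscciiii'
Operation: identify consecutive runs
Runs: 'bbbb' -> b4, 'ssss' -> s4, 'cc' -> c2, 'iiii' -> i4
Encoded: b4s4c2i4


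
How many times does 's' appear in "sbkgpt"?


Input string: 'sbkgpt'
Target character: 's'
Scan each position: s[0]='s'
Matches found at indices: 0
Total: 1


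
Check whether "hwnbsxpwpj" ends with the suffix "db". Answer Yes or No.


Input string: 'hwnbsxpwpj'
Suffix to check: 'db'
Last 2 characters of input: 'pj'
Match: False
Result: No


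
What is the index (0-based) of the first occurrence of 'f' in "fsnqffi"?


Input string: 'fsnqffi'
Target: 'f'
Scanning left to right: s[0]='f'
First match at index: 0


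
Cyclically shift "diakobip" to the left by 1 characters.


Input: 'diakobip', shift = 1
Operation: split at index 1 and swap parts
Front part s[0:1] = 'd'
Back part s[1:] = 'iakobip'
Rotated = back + front = 'iakobip' + 'd'
Result: iakobipd


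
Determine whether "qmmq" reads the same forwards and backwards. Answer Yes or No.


Input string: 'qmmq'
Reversed: 'qmmq'
Compare pairs: s[0]='q' vs s[3]='q' (match), s[1]='m' vs s[2]='m' (match)
Palindrome: Yes


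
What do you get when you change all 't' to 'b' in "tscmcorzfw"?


Input string: 'tscmcorzfw'
Operation: replace 't' with 'b'
Positions of 't': 0
After replacement: bscmcorzfw


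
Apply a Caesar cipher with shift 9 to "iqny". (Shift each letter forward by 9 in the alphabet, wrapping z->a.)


Input: 'iqny', shift = 9
Operation: for each letter, (position + 9) mod 26
Mapping: 'i'(8+9=17)->'r', 'q'(16+9=25)->'z', 'n'(13+9=22)->'w', 'y'(24+9=33, 33 mod 26=7)->'h'
Result: rzwh


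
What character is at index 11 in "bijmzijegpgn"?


Input string: 'bijmzijegpgn'
Operation: get character at index 11
Index mapping: s[0]='b', s[1]='i', s[2]='j', s[3]='m', s[4]='z', s[5]='i', s[6]='j', s[7]='e', s[8]='g', s[9]='p', s[10]='g', s[11]='n'
Result: 'n'


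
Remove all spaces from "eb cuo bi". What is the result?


Input string: 'eb cuo bi'
Operation: remove all spaces
Words: 'eb', 'cuo', 'bi'
Join without spaces: ebcuobi


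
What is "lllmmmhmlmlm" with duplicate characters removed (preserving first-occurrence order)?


Input: 'lllmmmhmlmlm'
Operation: keep first occurrence of each character
Scan: s[0]='l' new -> keep; s[1]='l' seen -> skip; s[2]='l' seen -> skip; s[3]='m' new -> keep; s[4]='m' seen -> skip; s[5]='m' seen -> skip; s[6]='h' new -> keep; s[7]='m' seen -> skip; s[8]='l' seen -> skip; s[9]='m' seen -> skip; s[10]='l' seen -> skip; s[11]='m' seen -> skip
Result: lmh


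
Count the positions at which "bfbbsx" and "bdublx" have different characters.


String 1: 'bfbbsx'
String 2: 'bdublx'
Compare each position: pos 0: 'b'=='b', pos 1: 'f'!='d', pos 2: 'b'!='u', pos 3: 'b'=='b', pos 4: 's'!='l', pos 5: 'x'=='x'
Differing positions: 3
Hamming distance: 3


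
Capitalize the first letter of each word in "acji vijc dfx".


Input string: 'acji vijc dfx'
Operation: capitalize first letter of each word
Word transformations: 'acji'->'Acji', 'vijc'->'Vijc', 'dfx'->'Dfx'
Result: Acji Vijc Dfx


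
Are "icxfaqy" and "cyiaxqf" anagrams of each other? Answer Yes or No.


String 1: 'icxfaqy' -> sorted: 'acfiqxy'
String 2: 'cyiaxqf' -> sorted: 'acfiqxy'
Compare sorted forms: 'acfiqxy' == 'acfiqxy'
Anagram: Yes


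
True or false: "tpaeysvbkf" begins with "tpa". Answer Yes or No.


Input string: 'tpaeysvbkf'
Prefix to check: 'tpa'
First 3 characters of input: 'tpa'
Match: True
Result: Yes


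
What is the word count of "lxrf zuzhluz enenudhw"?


Input string: 'lxrf zuzhluz enenudhw'
Operation: split by spaces
Words found: 'lxrf', 'zuzhluz', 'enenudhw'
Word count: 3


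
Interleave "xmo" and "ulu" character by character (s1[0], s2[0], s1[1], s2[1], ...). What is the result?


String 1: 'xmo'
String 2: 'ulu'
Operation: alternate characters
Pairs: 'x'+'u', 'm'+'l', 'o'+'u'
Result: xumlou


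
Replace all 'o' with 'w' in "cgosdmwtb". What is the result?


Input string: 'cgosdmwtb'
Operation: replace 'o' with 'w'
Positions of 'o': 2
After replacement: cgwsdmwtb


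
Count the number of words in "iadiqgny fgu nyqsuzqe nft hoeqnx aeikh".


Input string: 'iadiqgny fgu nyqsuzqe nft hoeqnx aeikh'
Operation: split by spaces
Words found: 'iadiqgny', 'fgu', 'nyqsuzqe', 'nft', 'hoeqnx', 'aeikh'
Word count: 6


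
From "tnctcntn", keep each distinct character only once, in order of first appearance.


Input: 'tnctcntn'
Operation: keep first occurrence of each character
Scan: s[0]='t' new -> keep; s[1]='n' new -> keep; s[2]='c' new -> keep; s[3]='t' seen -> skip; s[4]='c' seen -> skip; s[5]='n' seen -> skip; s[6]='t' seen -> skip; s[7]='n' seen -> skip
Result: tnc


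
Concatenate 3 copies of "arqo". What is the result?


Input string: 'arqo'
Operation: repeat 3 times
Concatenation: 'arqo' + 'arqo' + 'arqo'
Result: arqoarqoarqo


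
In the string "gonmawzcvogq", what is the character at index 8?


Input string: 'gonmawzcvogq'
Operation: get character at index 8
Index mapping: s[0]='g', s[1]='o', s[2]='n', s[3]='m', s[4]='a', s[5]='w', s[6]='z', s[7]='c', s[8]='v'
Result: 'v'


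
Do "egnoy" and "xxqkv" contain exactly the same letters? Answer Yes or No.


String 1: 'egnoy' -> sorted: 'egnoy'
String 2: 'xxqkv' -> sorted: 'kqvxx'
Compare sorted forms: 'egnoy' != 'kqvxx'
Anagram: No


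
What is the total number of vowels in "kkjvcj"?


Input string: 'kkjvcj'
Operation: count vowels (a, e, i, o, u)
Scan: s[0]='k', s[1]='k', s[2]='j', s[3]='v', s[4]='c', s[5]='j'
Vowels found: 0
Result: 0


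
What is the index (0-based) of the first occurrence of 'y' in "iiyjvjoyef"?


Input string: 'iiyjvjoyef'
Target: 'y'
Scanning left to right: s[0]='i', s[1]='i', s[2]='y'
First match at index: 2


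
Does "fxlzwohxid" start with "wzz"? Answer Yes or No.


Input string: 'fxlzwohxid'
Prefix to check: 'wzz'
First 3 characters of input: 'fxl'
Match: False
Result: No


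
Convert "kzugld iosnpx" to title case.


Input string: 'kzugld iosnpx'
Operation: capitalize first letter of each word
Word transformations: 'kzugld'->'Kzugld', 'iosnpx'->'Iosnpx'
Result: Kzugld Iosnpx


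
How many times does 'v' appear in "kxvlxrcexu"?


Input string: 'kxvlxrcexu'
Target character: 'v'
Scan each position: s[2]='v'
Matches found at indices: 2
Total: 1


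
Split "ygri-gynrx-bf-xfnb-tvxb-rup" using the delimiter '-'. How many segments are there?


Input string: 'ygri-gynrx-bf-xfnb-tvxb-rup'
Delimiter: '-'
Split result: 'ygri', 'gynrx', 'bf', 'xfnb', 'tvxb', 'rup'
Number of parts: 6


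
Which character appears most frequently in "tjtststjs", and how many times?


Input: 'tjtststjs'
Operation: tally each character
Counts: 'j':2, 's':3, 't':4
Maximum: 't' appears 4 times


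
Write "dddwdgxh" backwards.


Input string: 'dddwdgxh'
Operation: reverse character order
Original order: 'd' -> 'd' -> 'd' -> 'w' -> 'd' -> 'g' -> 'x' -> 'h'
Reversed order: 'h' -> 'x' -> 'g' -> 'd' -> 'w' -> 'd' -> 'd' -> 'd'
Result: hxgdwddd


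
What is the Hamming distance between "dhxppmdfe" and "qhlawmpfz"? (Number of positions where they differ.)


String 1: 'dhxppmdfe'
String 2: 'qhlawmpfz'
Compare each position: pos 0: 'd'!='q', pos 1: 'h'=='h', pos 2: 'x'!='l', pos 3: 'p'!='a', pos 4: 'p'!='w', pos 5: 'm'=='m', pos 6: 'd'!='p', pos 7: 'f'=='f', pos 8: 'e'!='z'
Differing positions: 6
Hamming distance: 6


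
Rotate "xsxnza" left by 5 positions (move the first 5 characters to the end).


Input: 'xsxnza', shift = 5
Operation: split at index 5 and swap parts
Front part s[0:5] = 'xsxnz'
Back part s[5:] = 'a'
Rotated = back + front = 'a' + 'xsxnz'
Result: axsxnz


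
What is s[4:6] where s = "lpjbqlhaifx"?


Input string: 'lpjbqlhaifx'
Operation: slice [4:6]
Extract characters: s[4]='q', s[5]='l'
Result: ql


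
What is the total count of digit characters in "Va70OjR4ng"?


Input string: 'Va70OjR4ng'
Operation: count digit characters (0-9)
Scan: 'V', 'a', '7'(digit), '0'(digit), 'O', 'j', 'R', '4'(digit), 'n', 'g'
Digits found: 3
Result: 3


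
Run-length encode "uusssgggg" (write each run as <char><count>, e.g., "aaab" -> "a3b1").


Input: 'uusssgggg'
Operation: identify consecutive runs
Runs: 'uu' -> u2, 'sss' -> s3, 'gggg' -> g4
Encoded: u2s3g4


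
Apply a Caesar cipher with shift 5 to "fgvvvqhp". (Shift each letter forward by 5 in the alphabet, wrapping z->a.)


Input: 'fgvvvqhp', shift = 5
Operation: for each letter, (position + 5) mod 26
Mapping: 'f'(5+5=10)->'k', 'g'(6+5=11)->'l', 'v'(21+5=26, 26 mod 26=0)->'a', 'v'(21+5=26, 26 mod 26=0)->'a', 'v'(21+5=26, 26 mod 26=0)->'a', 'q'(16+5=21)->'v', 'h'(7+5=12)->'m', 'p'(15+5=20)->'u'
Result: klaaavmu


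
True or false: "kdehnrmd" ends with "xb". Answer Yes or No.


Input string: 'kdehnrmd'
Suffix to check: 'xb'
Last 2 characters of input: 'md'
Match: False
Result: No


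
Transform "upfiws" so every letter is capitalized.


Input string: 'upfiws'
Operation: convert each letter to uppercase
Mapping: 'u'->'U', 'p'->'P', 'f'->'F', 'i'->'I', 'w'->'W', 's'->'S'
Result: UPFIWS


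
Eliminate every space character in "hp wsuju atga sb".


Input string: 'hp wsuju atga sb'
Operation: remove all spaces
Words: 'hp', 'wsuju', 'atga', 'sb'
Join without spaces: hpwsujuatgasb


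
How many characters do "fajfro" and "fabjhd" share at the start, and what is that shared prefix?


String 1: 'fajfro'
String 2: 'fabjhd'
Compare position by position:
pos 0: 'f' vs 'f' match
pos 1: 'a' vs 'a' match
pos 2: 'j' vs 'b' differ -> stop
Longest common prefix: "fa" (length 2)


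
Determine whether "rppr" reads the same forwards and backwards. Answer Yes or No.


Input string: 'rppr'
Reversed: 'rppr'
Compare pairs: s[0]='r' vs s[3]='r' (match), s[1]='p' vs s[2]='p' (match)
Palindrome: Yes


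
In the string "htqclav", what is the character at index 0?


Input string: 'htqclav'
Operation: get character at index 0
Index mapping: s[0]='h'
Result: 'h'


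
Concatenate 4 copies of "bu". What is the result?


Input string: 'bu'
Operation: repeat 4 times
Concatenation: 'bu' + 'bu' + 'bu' + 'bu'
Result: bubububu


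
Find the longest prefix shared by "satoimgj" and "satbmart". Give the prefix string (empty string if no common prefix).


String 1: 'satoimgj'
String 2: 'satbmart'
Compare position by position:
pos 0: 's' vs 's' match
pos 1: 'a' vs 'a' match
pos 2: 't' vs 't' match
pos 3: 'o' vs 'b' differ -> stop
Longest common prefix: "sat" (length 3)


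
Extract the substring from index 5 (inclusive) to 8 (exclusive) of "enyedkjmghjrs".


Input string: 'enyedkjmghjrs'
Operation: slice [5:8]
Extract characters: s[5]='k', s[6]='j', s[7]='m'
Result: kjm


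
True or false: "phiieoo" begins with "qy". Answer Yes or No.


Input string: 'phiieoo'
Prefix to check: 'qy'
First 2 characters of input: 'ph'
Match: False
Result: No


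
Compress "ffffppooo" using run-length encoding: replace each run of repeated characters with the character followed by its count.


Input: 'ffffppooo'
Operation: identify consecutive runs
Runs: 'ffff' -> f4, 'pp' -> p2, 'ooo' -> o3
Encoded: f4p2o3


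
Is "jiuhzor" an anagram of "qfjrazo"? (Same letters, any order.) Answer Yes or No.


String 1: 'qfjrazo' -> sorted: 'afjoqrz'
String 2: 'jiuhzor' -> sorted: 'hijoruz'
Compare sorted forms: 'afjoqrz' != 'hijoruz'
Anagram: No


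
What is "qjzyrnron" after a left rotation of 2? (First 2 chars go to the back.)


Input: 'qjzyrnron', shift = 2
Operation: split at index 2 and swap parts
Front part s[0:2] = 'qj'
Back part s[2:] = 'zyrnron'
Rotated = back + front = 'zyrnron' + 'qj'
Result: zyrnronqj


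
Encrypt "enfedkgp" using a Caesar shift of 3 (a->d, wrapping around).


Input: 'enfedkgp', shift = 3
Operation: for each letter, (position + 3) mod 26
Mapping: 'e'(4+3=7)->'h', 'n'(13+3=16)->'q', 'f'(5+3=8)->'i', 'e'(4+3=7)->'h', 'd'(3+3=6)->'g', 'k'(10+3=13)->'n', 'g'(6+3=9)->'j', 'p'(15+3=18)->'s'
Result: hqihgnjs


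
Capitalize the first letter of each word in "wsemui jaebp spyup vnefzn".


Input string: 'wsemui jaebp spyup vnefzn'
Operation: capitalize first letter of each word
Word transformations: 'wsemui'->'Wsemui', 'jaebp'->'Jaebp', 'spyup'->'Spyup', 'vnefzn'->'Vnefzn'
Result: Wsemui Jaebp Spyup Vnefzn


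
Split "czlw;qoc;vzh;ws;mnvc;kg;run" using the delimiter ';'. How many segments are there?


Input string: 'czlw;qoc;vzh;ws;mnvc;kg;run'
Delimiter: ';'
Split result: 'czlw', 'qoc', 'vzh', 'ws', 'mnvc', 'kg', 'run'
Number of parts: 7


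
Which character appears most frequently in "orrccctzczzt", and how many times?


Input: 'orrccctzczzt'
Operation: tally each character
Counts: 'c':4, 'o':1, 'r':2, 't':2, 'z':3
Maximum: 'c' appears 4 times


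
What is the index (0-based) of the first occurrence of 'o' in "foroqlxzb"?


Input string: 'foroqlxzb'
Target: 'o'
Scanning left to right: s[0]='f', s[1]='o'
First match at index: 1


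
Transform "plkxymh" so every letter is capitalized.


Input string: 'plkxymh'
Operation: convert each letter to uppercase
Mapping: 'p'->'P', 'l'->'L', 'k'->'K', 'x'->'X', 'y'->'Y', 'm'->'M', 'h'->'H'
Result: PLKXYMH


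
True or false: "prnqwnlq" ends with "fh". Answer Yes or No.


Input string: 'prnqwnlq'
Suffix to check: 'fh'
Last 2 characters of input: 'lq'
Match: False
Result: No


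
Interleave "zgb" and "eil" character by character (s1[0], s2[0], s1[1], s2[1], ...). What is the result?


String 1: 'zgb'
String 2: 'eil'
Operation: alternate characters
Pairs: 'z'+'e', 'g'+'i', 'b'+'l'
Result: zegibl


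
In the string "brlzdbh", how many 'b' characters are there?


Input string: 'brlzdbh'
Target character: 'b'
Scan each position: s[0]='b', s[5]='b'
Matches found at indices: 0, 5
Total: 2


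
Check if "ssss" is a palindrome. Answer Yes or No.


Input string: 'ssss'
Reversed: 'ssss'
Compare pairs: s[0]='s' vs s[3]='s' (match), s[1]='s' vs s[2]='s' (match)
Palindrome: Yes


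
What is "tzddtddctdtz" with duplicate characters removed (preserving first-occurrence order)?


Input: 'tzddtddctdtz'
Operation: keep first occurrence of each character
Scan: s[0]='t' new -> keep; s[1]='z' new -> keep; s[2]='d' new -> keep; s[3]='d' seen -> skip; s[4]='t' seen -> skip; s[5]='d' seen -> skip; s[6]='d' seen -> skip; s[7]='c' new -> keep; s[8]='t' seen -> skip; s[9]='d' seen -> skip; s[10]='t' seen -> skip; s[11]='z' seen -> skip
Result: tzdc


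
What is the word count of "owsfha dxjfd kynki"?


Input string: 'owsfha dxjfd kynki'
Operation: split by spaces
Words found: 'owsfha', 'dxjfd', 'kynki'
Word count: 3


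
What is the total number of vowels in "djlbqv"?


Input string: 'djlbqv'
Operation: count vowels (a, e, i, o, u)
Scan: s[0]='d', s[1]='j', s[2]='l', s[3]='b', s[4]='q', s[5]='v'
Vowels found: 0
Result: 0


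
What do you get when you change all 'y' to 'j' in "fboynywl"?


Input string: 'fboynywl'
Operation: replace 'y' with 'j'
Positions of 'y': 3, 5
After replacement: fbojnjwl


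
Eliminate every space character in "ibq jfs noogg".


Input string: 'ibq jfs noogg'
Operation: remove all spaces
Words: 'ibq', 'jfs', 'noogg'
Join without spaces: ibqjfsnoogg


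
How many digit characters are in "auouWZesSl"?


Input string: 'auouWZesSl'
Operation: count digit characters (0-9)
Scan: 'a', 'u', 'o', 'u', 'W', 'Z', 'e', 's', 'S', 'l'
Digits found: 0
Result: 0


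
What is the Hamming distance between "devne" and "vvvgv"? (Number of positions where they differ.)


String 1: 'devne'
String 2: 'vvvgv'
Compare each position: pos 0: 'd'!='v', pos 1: 'e'!='v', pos 2: 'v'=='v', pos 3: 'n'!='g', pos 4: 'e'!='v'
Differing positions: 4
Hamming distance: 4


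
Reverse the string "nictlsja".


Input string: 'nictlsja'
Operation: reverse character order
Original order: 'n' -> 'i' -> 'c' -> 't' -> 'l' -> 's' -> 'j' -> 'a'
Reversed order: 'a' -> 'j' -> 's' -> 'l' -> 't' -> 'c' -> 'i' -> 'n'
Result: ajsltcin


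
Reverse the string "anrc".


Input string: 'anrc'
Operation: reverse character order
Original order: 'a' -> 'n' -> 'r' -> 'c'
Reversed order: 'c' -> 'r' -> 'n' -> 'a'
Result: crna


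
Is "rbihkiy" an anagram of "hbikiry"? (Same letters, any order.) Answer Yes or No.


String 1: 'hbikiry' -> sorted: 'bhiikry'
String 2: 'rbihkiy' -> sorted: 'bhiikry'
Compare sorted forms: 'bhiikry' == 'bhiikry'
Anagram: Yes


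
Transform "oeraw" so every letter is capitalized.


Input string: 'oeraw'
Operation: convert each letter to uppercase
Mapping: 'o'->'O', 'e'->'E', 'r'->'R', 'a'->'A', 'w'->'W'
Result: OERAW


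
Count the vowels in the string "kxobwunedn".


Input string: 'kxobwunedn'
Operation: count vowels (a, e, i, o, u)
Scan: s[0]='k', s[1]='x', s[2]='o' (vowel), s[3]='b', s[4]='w', s[5]='u' (vowel), s[6]='n', s[7]='e' (vowel), s[8]='d', s[9]='n'
Vowels found: 3
Result: 3


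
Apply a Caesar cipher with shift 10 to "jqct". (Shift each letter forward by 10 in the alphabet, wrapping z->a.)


Input: 'jqct', shift = 10
Operation: for each letter, (position + 10) mod 26
Mapping: 'j'(9+10=19)->'t', 'q'(16+10=26, 26 mod 26=0)->'a', 'c'(2+10=12)->'m', 't'(19+10=29, 29 mod 26=3)->'d'
Result: tamd


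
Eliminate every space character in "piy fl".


Input string: 'piy fl'
Operation: remove all spaces
Words: 'piy', 'fl'
Join without spaces: piyfl


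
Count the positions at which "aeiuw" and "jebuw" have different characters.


String 1: 'aeiuw'
String 2: 'jebuw'
Compare each position: pos 0: 'a'!='j', pos 1: 'e'=='e', pos 2: 'i'!='b', pos 3: 'u'=='u', pos 4: 'w'=='w'
Differing positions: 2
Hamming distance: 2


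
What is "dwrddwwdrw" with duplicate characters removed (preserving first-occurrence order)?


Input: 'dwrddwwdrw'
Operation: keep first occurrence of each character
Scan: s[0]='d' new -> keep; s[1]='w' new -> keep; s[2]='r' new -> keep; s[3]='d' seen -> skip; s[4]='d' seen -> skip; s[5]='w' seen -> skip; s[6]='w' seen -> skip; s[7]='d' seen -> skip; s[8]='r' seen -> skip; s[9]='w' seen -> skip
Result: dwr


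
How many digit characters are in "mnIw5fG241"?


Input string: 'mnIw5fG241'
Operation: count digit characters (0-9)
Scan: 'm', 'n', 'I', 'w', '5'(digit), 'f', 'G', '2'(digit), '4'(digit), '1'(digit)
Digits found: 4
Result: 4


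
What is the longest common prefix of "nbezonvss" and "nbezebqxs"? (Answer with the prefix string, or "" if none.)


String 1: 'nbezonvss'
String 2: 'nbezebqxs'
Compare position by position:
pos 0: 'n' vs 'n' match
pos 1: 'b' vs 'b' match
pos 2: 'e' vs 'e' match
pos 3: 'z' vs 'z' match
pos 4: 'o' vs 'e' differ -> stop
Longest common prefix: "nbez" (length 4)


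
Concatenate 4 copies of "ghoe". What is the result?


Input string: 'ghoe'
Operation: repeat 4 times
Concatenation: 'ghoe' + 'ghoe' + 'ghoe' + 'ghoe'
Result: ghoeghoeghoeghoe


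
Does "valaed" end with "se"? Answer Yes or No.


Input string: 'valaed'
Suffix to check: 'se'
Last 2 characters of input: 'ed'
Match: False
Result: No


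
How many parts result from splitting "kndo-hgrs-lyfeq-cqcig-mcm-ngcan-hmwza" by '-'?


Input string: 'kndo-hgrs-lyfeq-cqcig-mcm-ngcan-hmwza'
Delimiter: '-'
Split result: 'kndo', 'hgrs', 'lyfeq', 'cqcig', 'mcm', 'ngcan', 'hmwza'
Number of parts: 7


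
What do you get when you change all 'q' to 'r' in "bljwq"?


Input string: 'bljwq'
Operation: replace 'q' with 'r'
Positions of 'q': 4
After replacement: bljwr


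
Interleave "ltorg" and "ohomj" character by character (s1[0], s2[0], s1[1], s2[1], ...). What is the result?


String 1: 'ltorg'
String 2: 'ohomj'
Operation: alternate characters
Pairs: 'l'+'o', 't'+'h', 'o'+'o', 'r'+'m', 'g'+'j'
Result: lothoormgj


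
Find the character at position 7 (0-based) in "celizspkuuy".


Input string: 'celizspkuuy'
Operation: get character at index 7
Index mapping: s[0]='c', s[1]='e', s[2]='l', s[3]='i', s[4]='z', s[5]='s', s[6]='p', s[7]='k'
Result: 'k'


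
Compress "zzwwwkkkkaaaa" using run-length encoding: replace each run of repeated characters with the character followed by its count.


Input: 'zzwwwkkkkaaaa'
Operation: identify consecutive runs
Runs: 'zz' -> z2, 'www' -> w3, 'kkkk' -> k4, 'aaaa' -> a4
Encoded: z2w3k4a4


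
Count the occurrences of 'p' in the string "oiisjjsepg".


Input string: 'oiisjjsepg'
Target character: 'p'
Scan each position: s[8]='p'
Matches found at indices: 8
Total: 1


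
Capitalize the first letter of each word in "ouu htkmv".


Input string: 'ouu htkmv'
Operation: capitalize first letter of each word
Word transformations: 'ouu'->'Ouu', 'htkmv'->'Htkmv'
Result: Ouu Htkmv


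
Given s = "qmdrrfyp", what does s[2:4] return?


Input string: 'qmdrrfyp'
Operation: slice [2:4]
Extract characters: s[2]='d', s[3]='r'
Result: dr


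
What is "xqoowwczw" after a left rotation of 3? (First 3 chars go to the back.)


Input: 'xqoowwczw', shift = 3
Operation: split at index 3 and swap parts
Front part s[0:3] = 'xqo'
Back part s[3:] = 'owwczw'
Rotated = back + front = 'owwczw' + 'xqo'
Result: owwczwxqo


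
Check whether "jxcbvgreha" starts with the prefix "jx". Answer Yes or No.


Input string: 'jxcbvgreha'
Prefix to check: 'jx'
First 2 characters of input: 'jx'
Match: True
Result: Yes


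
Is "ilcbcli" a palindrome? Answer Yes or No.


Input string: 'ilcbcli'
Reversed: 'ilcbcli'
Compare pairs: s[0]='i' vs s[6]='i' (match), s[1]='l' vs s[5]='l' (match), s[2]='c' vs s[4]='c' (match)
Palindrome: Yes


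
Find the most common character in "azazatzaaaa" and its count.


Input: 'azazatzaaaa'
Operation: tally each character
Counts: 'a':7, 't':1, 'z':3
Maximum: 'a' appears 7 times


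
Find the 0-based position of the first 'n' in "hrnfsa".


Input string: 'hrnfsa'
Target: 'n'
Scanning left to right: s[0]='h', s[1]='r', s[2]='n'
First match at index: 2


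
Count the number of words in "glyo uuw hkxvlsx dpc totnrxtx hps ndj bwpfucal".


Input string: 'glyo uuw hkxvlsx dpc totnrxtx hps ndj bwpfucal'
Operation: split by spaces
Words found: 'glyo', 'uuw', 'hkxvlsx', 'dpc', 'totnrxtx', 'hps', 'ndj', 'bwpfucal'
Word count: 8


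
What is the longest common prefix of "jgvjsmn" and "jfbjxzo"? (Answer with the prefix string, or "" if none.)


String 1: 'jgvjsmn'
String 2: 'jfbjxzo'
Compare position by position:
pos 0: 'j' vs 'j' match
pos 1: 'g' vs 'f' differ -> stop
Longest common prefix: "j" (length 1)


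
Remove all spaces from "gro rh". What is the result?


Input string: 'gro rh'
Operation: remove all spaces
Words: 'gro', 'rh'
Join without spaces: grorh


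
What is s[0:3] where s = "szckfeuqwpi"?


Input string: 'szckfeuqwpi'
Operation: slice [0:3]
Extract characters: s[0]='s', s[1]='z', s[2]='c'
Result: szc


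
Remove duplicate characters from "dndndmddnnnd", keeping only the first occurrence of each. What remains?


Input: 'dndndmddnnnd'
Operation: keep first occurrence of each character
Scan: s[0]='d' new -> keep; s[1]='n' new -> keep; s[2]='d' seen -> skip; s[3]='n' seen -> skip; s[4]='d' seen -> skip; s[5]='m' new -> keep; s[6]='d' seen -> skip; s[7]='d' seen -> skip; s[8]='n' seen -> skip; s[9]='n' seen -> skip; s[10]='n' seen -> skip; s[11]='d' seen -> skip
Result: dnm


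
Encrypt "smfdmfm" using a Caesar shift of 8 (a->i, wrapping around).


Input: 'smfdmfm', shift = 8
Operation: for each letter, (position + 8) mod 26
Mapping: 's'(18+8=26, 26 mod 26=0)->'a', 'm'(12+8=20)->'u', 'f'(5+8=13)->'n', 'd'(3+8=11)->'l', 'm'(12+8=20)->'u', 'f'(5+8=13)->'n', 'm'(12+8=20)->'u'
Result: aunlunu
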